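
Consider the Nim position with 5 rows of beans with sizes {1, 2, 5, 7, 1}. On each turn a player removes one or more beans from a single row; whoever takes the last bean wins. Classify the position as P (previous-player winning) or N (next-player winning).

Bitwise XOR of the heap sizes:
  001  (1)
  010  (2)
  101  (5)
  111  (7)
  001  (1)
  ---
  000  (0)
The nim-sum is 0, so this is a P-position: the player to move is in a losing position under optimal play.

P-position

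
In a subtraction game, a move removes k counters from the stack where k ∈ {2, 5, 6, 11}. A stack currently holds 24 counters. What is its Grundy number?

0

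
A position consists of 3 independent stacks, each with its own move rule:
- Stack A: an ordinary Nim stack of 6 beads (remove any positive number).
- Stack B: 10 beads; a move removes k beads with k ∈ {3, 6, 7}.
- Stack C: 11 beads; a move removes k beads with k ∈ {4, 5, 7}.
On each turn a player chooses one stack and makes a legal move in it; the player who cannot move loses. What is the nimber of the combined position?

6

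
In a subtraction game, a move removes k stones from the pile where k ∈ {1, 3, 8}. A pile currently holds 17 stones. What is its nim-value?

0

Compute g(0), g(1), … for moves {1, 3, 8}:
k:     0  1  2  3  4  5  6  7  8  9 10 11 12 13 14 15 16 17
g(k):  0  1  0  1  0  1  0  1  2  3  2  0  1  0  1  0  1  0
So g(17) = 0.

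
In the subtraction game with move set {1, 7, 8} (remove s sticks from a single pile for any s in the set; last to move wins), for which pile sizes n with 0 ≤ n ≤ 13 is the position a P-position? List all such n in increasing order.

0, 2, 4, 6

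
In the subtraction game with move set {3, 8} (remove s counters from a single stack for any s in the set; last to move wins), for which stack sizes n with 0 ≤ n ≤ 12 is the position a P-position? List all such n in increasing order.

0, 1, 2, 6, 7, 11, 12

Build the Grundy sequence with g(k) = mex{g(k−s) : s ∈ {3, 8}, s ≤ k}:
k:     0  1  2  3  4  5  6  7  8  9 10 11 12
g(k):  0  0  0  1  1  1  0  0  2  1  1  0  0
The P-positions (g = 0) in 0..12 are 0, 1, 2, 6, 7, 11, 12.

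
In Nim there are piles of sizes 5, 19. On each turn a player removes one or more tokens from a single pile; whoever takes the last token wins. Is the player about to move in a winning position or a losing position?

Winning position

In binary:
  00101  (5)
  10011  (19)
  -----
  10110  (22)
The nim-sum is 22 ≠ 0, so this is an N-position: the player to move can win.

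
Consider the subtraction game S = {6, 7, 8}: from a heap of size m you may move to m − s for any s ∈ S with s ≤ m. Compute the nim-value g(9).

1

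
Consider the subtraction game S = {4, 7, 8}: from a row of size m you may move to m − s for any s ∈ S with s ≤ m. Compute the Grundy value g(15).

0

Grundy values for subtraction set {4, 7, 8}:
k:     0  1  2  3  4  5  6  7  8  9 10 11 12 13 14 15
g(k):  0  0  0  0  1  1  1  1  2  2  2  2  0  0  0  0
So g(15) = 0.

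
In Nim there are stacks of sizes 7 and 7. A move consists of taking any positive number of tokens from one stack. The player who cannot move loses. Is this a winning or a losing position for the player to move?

Nim-sum: 7 ^ 7 = 0.
The nim-sum is 0, so this is a P-position: the player to move is in a losing position under optimal play.

Losing position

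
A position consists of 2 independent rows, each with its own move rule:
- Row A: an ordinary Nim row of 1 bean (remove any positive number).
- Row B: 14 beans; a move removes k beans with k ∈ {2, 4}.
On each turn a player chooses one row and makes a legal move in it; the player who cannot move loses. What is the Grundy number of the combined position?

0

Row A is a plain Nim row of size 1, so its Grundy value is 1.
Build the Grundy sequence for row B with g(k) = mex{g(k−s) : s ∈ {2, 4}, s ≤ k}:
k:     0  1  2  3  4  5  6  7  8  9 10 11 12 13 14
g(k):  0  0  1  1  2  2  0  0  1  1  2  2  0  0  1
So g(14) = 1.
By the Sprague-Grundy theorem, the Grundy value of a sum of independent games is the XOR of the component values.
Combined value = 1 XOR 1 = 0.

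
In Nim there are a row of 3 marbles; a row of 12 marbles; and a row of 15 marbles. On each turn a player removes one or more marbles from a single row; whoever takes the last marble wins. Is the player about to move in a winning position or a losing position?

Compute the nim-sum pairwise:
3 XOR 12 = 15
15 XOR 15 = 0
The nim-sum is 0, so this is a P-position: the player to move is in a losing position under optimal play.

Losing position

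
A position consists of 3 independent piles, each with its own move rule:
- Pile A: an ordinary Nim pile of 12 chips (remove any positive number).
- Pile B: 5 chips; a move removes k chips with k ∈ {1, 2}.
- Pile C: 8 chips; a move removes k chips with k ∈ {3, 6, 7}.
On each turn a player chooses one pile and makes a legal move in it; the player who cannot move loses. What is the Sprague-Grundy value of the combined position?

12

Pile A is a plain Nim pile of size 12, so its Grundy value is 12.
For pile B, compute g(0), g(1), … with moves {1, 2}:
g(0) = mex{} = 0
g(1) = mex{0} = 1
g(2) = mex{0,1} = 2
g(3) = mex{1,2} = 0
g(4) = mex{0,2} = 1
g(5) = mex{0,1} = 2
So g(5) = 2.
Build the Grundy sequence for pile C with g(k) = mex{g(k−s) : s ∈ {3, 6, 7}, s ≤ k}:
k:     0  1  2  3  4  5  6  7  8
g(k):  0  0  0  1  1  1  2  2  2
So g(8) = 2.
By the Sprague-Grundy theorem, the Grundy value of a sum of independent games is the XOR of the component values.
Combined value = 12 XOR 2 XOR 2 = 12.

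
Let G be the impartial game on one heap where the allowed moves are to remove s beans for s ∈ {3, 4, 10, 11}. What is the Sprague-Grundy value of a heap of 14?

Compute g(0), g(1), … for moves {3, 4, 10, 11}:
k:     0  1  2  3  4  5  6  7  8  9 10 11 12 13 14
g(k):  0  0  0  1  1  1  2  0  0  0  1  1  1  2  0
So g(14) = 0.

0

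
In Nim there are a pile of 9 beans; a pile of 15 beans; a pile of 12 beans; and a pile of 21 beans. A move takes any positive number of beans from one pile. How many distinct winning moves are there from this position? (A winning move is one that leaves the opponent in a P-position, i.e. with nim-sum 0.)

Compute the nim-sum pairwise:
9 ^ 15 = 6
6 ^ 12 = 10
10 ^ 21 = 31
The overall nim-sum is X = 31. A pile of size p has a winning move iff p XOR X < p (reduce it to p XOR X).
  9: 9 XOR 31 = 22 ≥ 9 — no move.
  15: 15 XOR 31 = 16 ≥ 15 — no move.
  12: 12 XOR 31 = 19 ≥ 12 — no move.
  21: 21 XOR 31 = 10 < 21 — winning move (to 10).
That gives 1 winning move.

1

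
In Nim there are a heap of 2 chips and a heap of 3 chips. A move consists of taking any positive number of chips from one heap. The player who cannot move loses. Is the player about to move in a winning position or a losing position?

Winning position

Compute the nim-sum pairwise:
2 ^ 3 = 1
The nim-sum is 1 ≠ 0, so this is an N-position: the player to move can win.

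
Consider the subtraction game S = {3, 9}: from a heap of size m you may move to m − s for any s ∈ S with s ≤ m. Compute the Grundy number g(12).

0

Compute g(0), g(1), … for moves {3, 9}:
g(0) = mex{} = 0
g(1) = mex{} = 0
g(2) = mex{} = 0
g(3) = mex{0} = 1
g(4) = mex{0} = 1
g(5) = mex{0} = 1
g(6) = mex{1} = 0
g(7) = mex{1} = 0
g(8) = mex{1} = 0
g(9) = mex{0} = 1
g(10) = mex{0} = 1
g(11) = mex{0} = 1
g(12) = mex{1} = 0
So g(12) = 0.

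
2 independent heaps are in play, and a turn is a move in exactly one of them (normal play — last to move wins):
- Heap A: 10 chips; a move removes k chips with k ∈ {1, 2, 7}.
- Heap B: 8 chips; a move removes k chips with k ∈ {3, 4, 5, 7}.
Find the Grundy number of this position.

Grundy values for heap A (subtraction set {1, 2, 7}):
g(0) = mex{} = 0
g(1) = mex{0} = 1
g(2) = mex{0,1} = 2
g(3) = mex{1,2} = 0
g(4) = mex{0,2} = 1
g(5) = mex{0,1} = 2
g(6) = mex{1,2} = 0
g(7) = mex{0,2} = 1
g(8) = mex{0,1} = 2
g(9) = mex{1,2} = 0
g(10) = mex{0,2} = 1
So g(10) = 1.
Grundy values for heap B (subtraction set {3, 4, 5, 7}):
g(0) = mex{} = 0
g(1) = mex{} = 0
g(2) = mex{} = 0
g(3) = mex{0} = 1
g(4) = mex{0} = 1
g(5) = mex{0} = 1
g(6) = mex{0,1} = 2
g(7) = mex{0,1} = 2
g(8) = mex{0,1} = 2
So g(8) = 2.
The value of a disjunctive sum is the nim-sum of the parts.
Combined value = 1 XOR 2 = 3.

3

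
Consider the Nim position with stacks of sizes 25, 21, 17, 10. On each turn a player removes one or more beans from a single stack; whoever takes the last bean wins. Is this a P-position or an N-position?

Nim-sum: 25 ⊕ 21 ⊕ 17 ⊕ 10 = 23.
The nim-sum is 23 ≠ 0, so this is an N-position: the player to move can win.

N-position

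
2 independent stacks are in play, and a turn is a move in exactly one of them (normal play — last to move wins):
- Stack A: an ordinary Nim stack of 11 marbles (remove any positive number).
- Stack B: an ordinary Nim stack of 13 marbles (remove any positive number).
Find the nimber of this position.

6

Stack A is a plain Nim stack of size 11, so its Grundy value is 11.
Stack B is a plain Nim stack of size 13, so its Grundy value is 13.
The value of a disjunctive sum is the nim-sum of the parts.
Combined value = 11 XOR 13 = 6.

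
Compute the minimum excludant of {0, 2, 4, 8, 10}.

1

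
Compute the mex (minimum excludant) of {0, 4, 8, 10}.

0 is in the set but 1 is not, so the mex is 1.

1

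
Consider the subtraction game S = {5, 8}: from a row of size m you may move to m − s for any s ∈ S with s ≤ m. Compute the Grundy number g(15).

Compute g(0), g(1), … for moves {5, 8}:
k:     0  1  2  3  4  5  6  7  8  9 10 11 12 13 14 15
g(k):  0  0  0  0  0  1  1  1  1  1  2  2  2  0  0  0
So g(15) = 0.

0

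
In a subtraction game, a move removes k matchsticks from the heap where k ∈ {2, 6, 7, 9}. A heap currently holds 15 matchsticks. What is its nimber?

Compute g(0), g(1), … for moves {2, 6, 7, 9}:
k:     0  1  2  3  4  5  6  7  8  9 10 11 12 13 14 15
g(k):  0  0  1  1  0  0  1  1  2  2  3  3  2  2  3  0
So g(15) = 0.

0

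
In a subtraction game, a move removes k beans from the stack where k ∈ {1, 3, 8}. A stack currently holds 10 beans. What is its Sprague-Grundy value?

Build the Grundy sequence with g(k) = mex{g(k−s) : s ∈ {1, 3, 8}, s ≤ k}:
k:     0  1  2  3  4  5  6  7  8  9 10
g(k):  0  1  0  1  0  1  0  1  2  3  2
So g(10) = 2.

2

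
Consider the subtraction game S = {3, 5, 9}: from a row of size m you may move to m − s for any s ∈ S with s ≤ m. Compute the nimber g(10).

3

Grundy values for subtraction set {3, 5, 9}:
k:     0  1  2  3  4  5  6  7  8  9 10
g(k):  0  0  0  1  1  1  2  2  0  3  3
So g(10) = 3.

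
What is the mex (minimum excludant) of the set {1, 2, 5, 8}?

0 is not in the set, so the mex is 0.

0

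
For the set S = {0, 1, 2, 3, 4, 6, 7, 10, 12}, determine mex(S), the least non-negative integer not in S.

The values 0, 1, 2, 3, 4 are all present; 5 is the first non-negative integer missing from the set.

5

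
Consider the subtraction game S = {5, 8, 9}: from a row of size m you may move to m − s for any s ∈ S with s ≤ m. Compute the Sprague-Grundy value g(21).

Build the Grundy sequence with g(k) = mex{g(k−s) : s ∈ {5, 8, 9}, s ≤ k}:
k:     0  1  2  3  4  5  6  7  8  9 10 11 12 13 14 15 16 17 18 19 20 21
g(k):  0  0  0  0  0  1  1  1  1  1  2  2  2  2  0  0  0  0  0  1  1  1
So g(21) = 1.

1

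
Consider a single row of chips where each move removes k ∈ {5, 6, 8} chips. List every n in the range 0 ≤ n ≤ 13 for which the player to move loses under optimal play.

0, 1, 2, 3, 4, 13

Compute g(0), g(1), … for moves {5, 6, 8}:
g(0) = mex{} = 0
g(1) = mex{} = 0
g(2) = mex{} = 0
g(3) = mex{} = 0
g(4) = mex{} = 0
g(5) = mex{0} = 1
g(6) = mex{0} = 1
g(7) = mex{0} = 1
g(8) = mex{0} = 1
g(9) = mex{0} = 1
g(10) = mex{0,1} = 2
g(11) = mex{0,1} = 2
g(12) = mex{0,1} = 2
g(13) = mex{1} = 0
The P-positions (g = 0) in 0..13 are 0, 1, 2, 3, 4, 13.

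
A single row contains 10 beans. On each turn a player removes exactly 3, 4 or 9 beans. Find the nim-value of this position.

Build the Grundy sequence with g(k) = mex{g(k−s) : s ∈ {3, 4, 9}, s ≤ k}:
g(0) = mex{} = 0
g(1) = mex{} = 0
g(2) = mex{} = 0
g(3) = mex{0} = 1
g(4) = mex{0} = 1
g(5) = mex{0} = 1
g(6) = mex{0,1} = 2
g(7) = mex{1} = 0
g(8) = mex{1} = 0
g(9) = mex{0,1,2} = 3
g(10) = mex{0,2} = 1
So g(10) = 1.

1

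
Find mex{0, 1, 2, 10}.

The values 0, 1, 2 are all present; 3 is the first non-negative integer missing from the set.

3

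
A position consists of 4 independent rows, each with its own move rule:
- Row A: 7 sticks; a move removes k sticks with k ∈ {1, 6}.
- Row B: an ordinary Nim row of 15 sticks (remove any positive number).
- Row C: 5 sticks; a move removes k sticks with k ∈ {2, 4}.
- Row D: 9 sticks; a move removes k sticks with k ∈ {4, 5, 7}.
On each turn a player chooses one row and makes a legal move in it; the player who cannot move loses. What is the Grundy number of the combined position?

15

Grundy values for row A (subtraction set {1, 6}):
k:     0  1  2  3  4  5  6  7
g(k):  0  1  0  1  0  1  2  0
So g(7) = 0.
Row B is a plain Nim row of size 15, so its Grundy value is 15.
For row C, compute g(0), g(1), … with moves {2, 4}:
k:     0  1  2  3  4  5
g(k):  0  0  1  1  2  2
So g(5) = 2.
Build the Grundy sequence for row D with g(k) = mex{g(k−s) : s ∈ {4, 5, 7}, s ≤ k}:
k:     0  1  2  3  4  5  6  7  8  9
g(k):  0  0  0  0  1  1  1  1  2  2
So g(9) = 2.
The value of a disjunctive sum is the nim-sum of the parts.
Combined value = 0 ⊕ 15 ⊕ 2 ⊕ 2 = 15.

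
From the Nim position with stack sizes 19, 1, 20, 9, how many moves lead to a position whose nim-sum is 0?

1

Nim-sum: 19 ⊕ 1 ⊕ 20 ⊕ 9 = 15.
The overall nim-sum is X = 15. A stack of size p has a winning move iff p XOR X < p (reduce it to p XOR X).
  19: 19 XOR 15 = 28 ≥ 19 — no move.
  1: 1 XOR 15 = 14 ≥ 1 — no move.
  20: 20 XOR 15 = 27 ≥ 20 — no move.
  9: 9 XOR 15 = 6 < 9 — winning move (to 6).
That gives 1 winning move.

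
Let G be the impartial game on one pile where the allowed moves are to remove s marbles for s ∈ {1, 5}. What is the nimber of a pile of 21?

Build the Grundy sequence with g(k) = mex{g(k−s) : s ∈ {1, 5}, s ≤ k}:
k:     0  1  2  3  4  5  6  7  8  9 10 11 12 13 14 15 16 17 18 19 20 21
g(k):  0  1  0  1  0  1  0  1  0  1  0  1  0  1  0  1  0  1  0  1  0  1
So g(21) = 1.

1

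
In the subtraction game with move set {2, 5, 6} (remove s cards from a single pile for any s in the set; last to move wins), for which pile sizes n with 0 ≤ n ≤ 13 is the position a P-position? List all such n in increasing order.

Compute g(0), g(1), … for moves {2, 5, 6}:
g(0) = mex{} = 0
g(1) = mex{} = 0
g(2) = mex{0} = 1
g(3) = mex{0} = 1
g(4) = mex{1} = 0
g(5) = mex{0,1} = 2
g(6) = mex{0} = 1
g(7) = mex{0,1,2} = 3
g(8) = mex{1} = 0
g(9) = mex{0,1,3} = 2
g(10) = mex{0,2} = 1
g(11) = mex{1,2} = 0
g(12) = mex{1,3} = 0
g(13) = mex{0,3} = 1
The P-positions (g = 0) in 0..13 are 0, 1, 4, 8, 11, 12.

0, 1, 4, 8, 11, 12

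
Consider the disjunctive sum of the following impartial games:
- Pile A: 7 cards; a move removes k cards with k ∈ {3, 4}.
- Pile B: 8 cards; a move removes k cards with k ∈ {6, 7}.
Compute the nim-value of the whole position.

Build the Grundy sequence for pile A with g(k) = mex{g(k−s) : s ∈ {3, 4}, s ≤ k}:
g(0) = mex{} = 0
g(1) = mex{} = 0
g(2) = mex{} = 0
g(3) = mex{0} = 1
g(4) = mex{0} = 1
g(5) = mex{0} = 1
g(6) = mex{0,1} = 2
g(7) = mex{1} = 0
So g(7) = 0.
For pile B, compute g(0), g(1), … with moves {6, 7}:
g(0) = mex{} = 0
g(1) = mex{} = 0
g(2) = mex{} = 0
g(3) = mex{} = 0
g(4) = mex{} = 0
g(5) = mex{} = 0
g(6) = mex{0} = 1
g(7) = mex{0} = 1
g(8) = mex{0} = 1
So g(8) = 1.
The value of a disjunctive sum is the nim-sum of the parts.
Combined value = 0 ⊕ 1 = 1.

1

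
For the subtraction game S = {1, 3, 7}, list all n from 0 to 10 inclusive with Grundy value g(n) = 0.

Build the Grundy sequence with g(k) = mex{g(k−s) : s ∈ {1, 3, 7}, s ≤ k}:
k:     0  1  2  3  4  5  6  7  8  9 10
g(k):  0  1  0  1  0  1  0  1  0  1  0
The P-positions (g = 0) in 0..10 are 0, 2, 4, 6, 8, 10.

0, 2, 4, 6, 8, 10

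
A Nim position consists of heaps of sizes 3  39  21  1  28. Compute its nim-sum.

44

Compute the nim-sum pairwise:
3 XOR 39 = 36
36 XOR 21 = 49
49 XOR 1 = 48
48 XOR 28 = 44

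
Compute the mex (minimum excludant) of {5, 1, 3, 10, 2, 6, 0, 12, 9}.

4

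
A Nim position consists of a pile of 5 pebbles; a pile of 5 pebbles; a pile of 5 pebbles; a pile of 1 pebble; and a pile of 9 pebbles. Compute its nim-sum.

13

Bitwise XOR of the heap sizes:
  0101  (5)
  0101  (5)
  0101  (5)
  0001  (1)
  1001  (9)
  ----
  1101  (13)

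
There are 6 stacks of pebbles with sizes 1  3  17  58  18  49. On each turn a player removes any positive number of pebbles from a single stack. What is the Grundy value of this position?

Compute the nim-sum pairwise:
1 ^ 3 = 2
2 ^ 17 = 19
19 ^ 58 = 41
41 ^ 18 = 59
59 ^ 49 = 10

10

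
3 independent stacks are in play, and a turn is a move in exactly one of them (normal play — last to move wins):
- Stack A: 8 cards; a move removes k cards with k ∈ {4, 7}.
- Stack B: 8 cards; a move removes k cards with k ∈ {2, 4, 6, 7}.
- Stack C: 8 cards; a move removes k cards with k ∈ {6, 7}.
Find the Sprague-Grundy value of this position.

7

Grundy values for stack A (subtraction set {4, 7}):
k:     0  1  2  3  4  5  6  7  8
g(k):  0  0  0  0  1  1  1  1  2
So g(8) = 2.
For stack B, compute g(0), g(1), … with moves {2, 4, 6, 7}:
k:     0  1  2  3  4  5  6  7  8
g(k):  0  0  1  1  2  2  3  3  4
So g(8) = 4.
Build the Grundy sequence for stack C with g(k) = mex{g(k−s) : s ∈ {6, 7}, s ≤ k}:
k:     0  1  2  3  4  5  6  7  8
g(k):  0  0  0  0  0  0  1  1  1
So g(8) = 1.
By the Sprague-Grundy theorem, the Grundy value of a sum of independent games is the XOR of the component values.
Combined value = 2 ⊕ 4 ⊕ 1 = 7.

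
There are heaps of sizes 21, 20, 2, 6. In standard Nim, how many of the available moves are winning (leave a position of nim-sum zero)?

Nim-sum: 21 ^ 20 ^ 2 ^ 6 = 5.
The overall nim-sum is X = 5. A heap of size p has a winning move iff p XOR X < p (reduce it to p XOR X).
  21: 21 XOR 5 = 16 < 21 — winning move (to 16).
  20: 20 XOR 5 = 17 < 20 — winning move (to 17).
  2: 2 XOR 5 = 7 ≥ 2 — no move.
  6: 6 XOR 5 = 3 < 6 — winning move (to 3).
That gives 3 winning moves.

3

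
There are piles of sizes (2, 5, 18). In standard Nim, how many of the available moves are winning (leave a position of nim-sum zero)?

Write each in binary and XOR column by column:
  00010  (2)
  00101  (5)
  10010  (18)
  -----
  10101  (21)
The overall nim-sum is X = 21. A pile of size p has a winning move iff p XOR X < p (reduce it to p XOR X).
  2: 2 XOR 21 = 23 ≥ 2 — no move.
  5: 5 XOR 21 = 16 ≥ 5 — no move.
  18: 18 XOR 21 = 7 < 18 — winning move (to 7).
That gives 1 winning move.

1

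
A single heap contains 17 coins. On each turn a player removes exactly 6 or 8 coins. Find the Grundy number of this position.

Compute g(0), g(1), … for moves {6, 8}:
k:     0  1  2  3  4  5  6  7  8  9 10 11 12 13 14 15 16 17
g(k):  0  0  0  0  0  0  1  1  1  1  1  1  2  2  0  0  0  0
So g(17) = 0.

0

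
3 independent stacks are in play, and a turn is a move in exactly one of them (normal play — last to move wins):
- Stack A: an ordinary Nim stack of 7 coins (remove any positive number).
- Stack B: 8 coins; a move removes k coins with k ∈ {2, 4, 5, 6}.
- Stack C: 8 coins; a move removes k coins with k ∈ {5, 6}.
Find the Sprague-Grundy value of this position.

6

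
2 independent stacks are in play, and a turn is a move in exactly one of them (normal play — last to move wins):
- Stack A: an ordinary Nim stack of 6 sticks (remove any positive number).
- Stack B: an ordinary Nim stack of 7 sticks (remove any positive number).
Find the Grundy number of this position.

Stack A is a plain Nim stack of size 6, so its Grundy value is 6.
Stack B is a plain Nim stack of size 7, so its Grundy value is 7.
By the Sprague-Grundy theorem, the Grundy value of a sum of independent games is the XOR of the component values.
Combined value = 6 ⊕ 7 = 1.

1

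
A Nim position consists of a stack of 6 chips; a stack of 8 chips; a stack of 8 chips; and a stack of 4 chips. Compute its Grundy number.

Nim-sum: 6 ⊕ 8 ⊕ 8 ⊕ 4 = 2.

2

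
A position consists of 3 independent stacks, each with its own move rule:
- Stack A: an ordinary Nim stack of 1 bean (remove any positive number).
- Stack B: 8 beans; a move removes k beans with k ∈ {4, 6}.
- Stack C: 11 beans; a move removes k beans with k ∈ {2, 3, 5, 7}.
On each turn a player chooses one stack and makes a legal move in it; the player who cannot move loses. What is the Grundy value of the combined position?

Stack A is a plain Nim stack of size 1, so its Grundy value is 1.
For stack B, compute g(0), g(1), … with moves {4, 6}:
k:     0  1  2  3  4  5  6  7  8
g(k):  0  0  0  0  1  1  1  1  2
So g(8) = 2.
Build the Grundy sequence for stack C with g(k) = mex{g(k−s) : s ∈ {2, 3, 5, 7}, s ≤ k}:
g(0) = mex{} = 0
g(1) = mex{} = 0
g(2) = mex{0} = 1
g(3) = mex{0} = 1
g(4) = mex{0,1} = 2
g(5) = mex{0,1} = 2
g(6) = mex{0,1,2} = 3
g(7) = mex{0,1,2} = 3
g(8) = mex{0,1,2,3} = 4
g(9) = mex{1,2,3} = 0
g(10) = mex{1,2,3,4} = 0
g(11) = mex{0,2,3,4} = 1
So g(11) = 1.
The value of a disjunctive sum is the nim-sum of the parts.
Combined value = 1 ⊕ 2 ⊕ 1 = 2.

2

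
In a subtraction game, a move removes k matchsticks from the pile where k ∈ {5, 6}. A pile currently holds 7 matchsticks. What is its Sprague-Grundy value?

Compute g(0), g(1), … for moves {5, 6}:
k:     0  1  2  3  4  5  6  7
g(k):  0  0  0  0  0  1  1  1
So g(7) = 1.

1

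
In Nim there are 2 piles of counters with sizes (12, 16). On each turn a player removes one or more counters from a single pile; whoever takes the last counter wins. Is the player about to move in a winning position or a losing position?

Winning position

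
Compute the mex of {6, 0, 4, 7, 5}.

1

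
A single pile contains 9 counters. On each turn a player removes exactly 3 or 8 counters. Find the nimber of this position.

Build the Grundy sequence with g(k) = mex{g(k−s) : s ∈ {3, 8}, s ≤ k}:
g(0) = mex{} = 0
g(1) = mex{} = 0
g(2) = mex{} = 0
g(3) = mex{0} = 1
g(4) = mex{0} = 1
g(5) = mex{0} = 1
g(6) = mex{1} = 0
g(7) = mex{1} = 0
g(8) = mex{0,1} = 2
g(9) = mex{0} = 1
So g(9) = 1.

1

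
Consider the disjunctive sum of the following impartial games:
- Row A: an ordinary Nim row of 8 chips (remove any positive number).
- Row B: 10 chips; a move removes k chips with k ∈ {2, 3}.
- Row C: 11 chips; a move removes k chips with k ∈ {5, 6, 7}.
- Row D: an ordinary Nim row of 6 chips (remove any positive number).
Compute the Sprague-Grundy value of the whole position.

12

Row A is a plain Nim row of size 8, so its Grundy value is 8.
Build the Grundy sequence for row B with g(k) = mex{g(k−s) : s ∈ {2, 3}, s ≤ k}:
k:     0  1  2  3  4  5  6  7  8  9 10
g(k):  0  0  1  1  2  0  0  1  1  2  0
So g(10) = 0.
Grundy values for row C (subtraction set {5, 6, 7}):
k:     0  1  2  3  4  5  6  7  8  9 10 11
g(k):  0  0  0  0  0  1  1  1  1  1  2  2
So g(11) = 2.
Row D is a plain Nim row of size 6, so its Grundy value is 6.
By the Sprague-Grundy theorem, the Grundy value of a sum of independent games is the XOR of the component values.
Combined value = 8 ⊕ 0 ⊕ 2 ⊕ 6 = 12.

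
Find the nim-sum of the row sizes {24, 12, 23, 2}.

1

In binary:
  11000  (24)
  01100  (12)
  10111  (23)
  00010  (2)
  -----
  00001  (1)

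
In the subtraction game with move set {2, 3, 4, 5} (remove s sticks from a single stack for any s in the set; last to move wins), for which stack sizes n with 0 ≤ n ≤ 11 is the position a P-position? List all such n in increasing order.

Build the Grundy sequence with g(k) = mex{g(k−s) : s ∈ {2, 3, 4, 5}, s ≤ k}:
g(0) = mex{} = 0
g(1) = mex{} = 0
g(2) = mex{0} = 1
g(3) = mex{0} = 1
g(4) = mex{0,1} = 2
g(5) = mex{0,1} = 2
g(6) = mex{0,1,2} = 3
g(7) = mex{1,2} = 0
g(8) = mex{1,2,3} = 0
g(9) = mex{0,2,3} = 1
g(10) = mex{0,2,3} = 1
g(11) = mex{0,1,3} = 2
The P-positions (g = 0) in 0..11 are 0, 1, 7, 8.

0, 1, 7, 8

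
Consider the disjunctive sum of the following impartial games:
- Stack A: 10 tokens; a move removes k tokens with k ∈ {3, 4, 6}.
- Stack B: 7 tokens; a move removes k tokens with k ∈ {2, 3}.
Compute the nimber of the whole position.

1

For stack A, compute g(0), g(1), … with moves {3, 4, 6}:
g(0) = mex{} = 0
g(1) = mex{} = 0
g(2) = mex{} = 0
g(3) = mex{0} = 1
g(4) = mex{0} = 1
g(5) = mex{0} = 1
g(6) = mex{0,1} = 2
g(7) = mex{0,1} = 2
g(8) = mex{0,1} = 2
g(9) = mex{1,2} = 0
g(10) = mex{1,2} = 0
So g(10) = 0.
Grundy values for stack B (subtraction set {2, 3}):
g(0) = mex{} = 0
g(1) = mex{} = 0
g(2) = mex{0} = 1
g(3) = mex{0} = 1
g(4) = mex{0,1} = 2
g(5) = mex{1} = 0
g(6) = mex{1,2} = 0
g(7) = mex{0,2} = 1
So g(7) = 1.
By the Sprague-Grundy theorem, the Grundy value of a sum of independent games is the XOR of the component values.
Combined value = 0 XOR 1 = 1.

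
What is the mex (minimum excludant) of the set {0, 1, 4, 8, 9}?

The values 0, 1 are all present; 2 is the first non-negative integer missing from the set.

2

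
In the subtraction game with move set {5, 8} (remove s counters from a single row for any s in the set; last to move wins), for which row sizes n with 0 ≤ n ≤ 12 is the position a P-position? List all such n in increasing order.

0, 1, 2, 3, 4

Grundy values for subtraction set {5, 8}:
k:     0  1  2  3  4  5  6  7  8  9 10 11 12
g(k):  0  0  0  0  0  1  1  1  1  1  2  2  2
The P-positions (g = 0) in 0..12 are 0, 1, 2, 3, 4.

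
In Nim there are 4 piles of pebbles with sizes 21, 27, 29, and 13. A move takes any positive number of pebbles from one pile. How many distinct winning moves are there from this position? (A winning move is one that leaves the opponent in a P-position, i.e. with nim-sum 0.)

3

Nim-sum: 21 ⊕ 27 ⊕ 29 ⊕ 13 = 30.
The overall nim-sum is X = 30. A pile of size p has a winning move iff p XOR X < p (reduce it to p XOR X).
  21: 21 XOR 30 = 11 < 21 — winning move (to 11).
  27: 27 XOR 30 = 5 < 27 — winning move (to 5).
  29: 29 XOR 30 = 3 < 29 — winning move (to 3).
  13: 13 XOR 30 = 19 ≥ 13 — no move.
That gives 3 winning moves.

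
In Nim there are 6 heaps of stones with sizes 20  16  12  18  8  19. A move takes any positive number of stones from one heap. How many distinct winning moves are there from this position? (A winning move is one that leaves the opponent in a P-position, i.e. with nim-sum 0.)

Compute the nim-sum pairwise:
20 XOR 16 = 4
4 XOR 12 = 8
8 XOR 18 = 26
26 XOR 8 = 18
18 XOR 19 = 1
The overall nim-sum is X = 1. A heap of size p has a winning move iff p XOR X < p (reduce it to p XOR X).
  20: 20 XOR 1 = 21 ≥ 20 — no move.
  16: 16 XOR 1 = 17 ≥ 16 — no move.
  12: 12 XOR 1 = 13 ≥ 12 — no move.
  18: 18 XOR 1 = 19 ≥ 18 — no move.
  8: 8 XOR 1 = 9 ≥ 8 — no move.
  19: 19 XOR 1 = 18 < 19 — winning move (to 18).
That gives 1 winning move.

1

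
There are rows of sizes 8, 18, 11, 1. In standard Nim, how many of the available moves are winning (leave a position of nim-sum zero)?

1

Nim-sum: 8 ^ 18 ^ 11 ^ 1 = 16.
The overall nim-sum is X = 16. A row of size p has a winning move iff p XOR X < p (reduce it to p XOR X).
  8: 8 XOR 16 = 24 ≥ 8 — no move.
  18: 18 XOR 16 = 2 < 18 — winning move (to 2).
  11: 11 XOR 16 = 27 ≥ 11 — no move.
  1: 1 XOR 16 = 17 ≥ 1 — no move.
That gives 1 winning move.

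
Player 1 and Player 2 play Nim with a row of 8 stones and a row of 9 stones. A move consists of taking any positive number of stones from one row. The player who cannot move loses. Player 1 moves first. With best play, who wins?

Player 1 wins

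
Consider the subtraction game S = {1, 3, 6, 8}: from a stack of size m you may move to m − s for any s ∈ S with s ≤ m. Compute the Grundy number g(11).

Build the Grundy sequence with g(k) = mex{g(k−s) : s ∈ {1, 3, 6, 8}, s ≤ k}:
g(0) = mex{} = 0
g(1) = mex{0} = 1
g(2) = mex{1} = 0
g(3) = mex{0} = 1
g(4) = mex{1} = 0
g(5) = mex{0} = 1
g(6) = mex{0,1} = 2
g(7) = mex{0,1,2} = 3
g(8) = mex{0,1,3} = 2
g(9) = mex{1,2} = 0
g(10) = mex{0,3} = 1
g(11) = mex{1,2} = 0
So g(11) = 0.

0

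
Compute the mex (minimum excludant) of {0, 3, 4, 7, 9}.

1

0 is in the set but 1 is not, so the mex is 1.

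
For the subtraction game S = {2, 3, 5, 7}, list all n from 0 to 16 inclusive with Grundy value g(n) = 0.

Compute g(0), g(1), … for moves {2, 3, 5, 7}:
k:     0  1  2  3  4  5  6  7  8  9 10 11 12 13 14 15 16
g(k):  0  0  1  1  2  2  3  3  4  0  0  1  1  2  2  3  3
The P-positions (g = 0) in 0..16 are 0, 1, 9, 10.

0, 1, 9, 10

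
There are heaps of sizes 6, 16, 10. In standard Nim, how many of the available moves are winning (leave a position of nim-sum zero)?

1

Bitwise XOR of the heap sizes:
  00110  (6)
  10000  (16)
  01010  (10)
  -----
  11100  (28)
The overall nim-sum is X = 28. A heap of size p has a winning move iff p XOR X < p (reduce it to p XOR X).
  6: 6 XOR 28 = 26 ≥ 6 — no move.
  16: 16 XOR 28 = 12 < 16 — winning move (to 12).
  10: 10 XOR 28 = 22 ≥ 10 — no move.
That gives 1 winning move.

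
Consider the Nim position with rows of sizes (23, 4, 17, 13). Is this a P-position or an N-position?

Nim-sum: 23 ^ 4 ^ 17 ^ 13 = 15.
The nim-sum is 15 ≠ 0, so this is an N-position: the player to move can win.

N-position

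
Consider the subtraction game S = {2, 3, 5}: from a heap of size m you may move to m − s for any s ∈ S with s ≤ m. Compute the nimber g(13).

3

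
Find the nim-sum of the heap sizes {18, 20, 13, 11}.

0

Nim-sum: 18 ^ 20 ^ 13 ^ 11 = 0.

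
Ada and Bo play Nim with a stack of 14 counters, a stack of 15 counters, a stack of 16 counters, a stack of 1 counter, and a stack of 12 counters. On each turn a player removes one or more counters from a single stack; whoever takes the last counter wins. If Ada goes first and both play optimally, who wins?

Ada wins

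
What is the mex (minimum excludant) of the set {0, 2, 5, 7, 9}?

0 is in the set but 1 is not, so the mex is 1.

1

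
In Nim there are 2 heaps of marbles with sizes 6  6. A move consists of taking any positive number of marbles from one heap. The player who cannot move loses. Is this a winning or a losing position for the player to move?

Losing position

Nim-sum: 6 XOR 6 = 0.
The nim-sum is 0, so this is a P-position: the player to move is in a losing position under optimal play.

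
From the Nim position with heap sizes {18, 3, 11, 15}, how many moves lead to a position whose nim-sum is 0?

1

Compute the nim-sum pairwise:
18 ⊕ 3 = 17
17 ⊕ 11 = 26
26 ⊕ 15 = 21
The overall nim-sum is X = 21. A heap of size p has a winning move iff p XOR X < p (reduce it to p XOR X).
  18: 18 XOR 21 = 7 < 18 — winning move (to 7).
  3: 3 XOR 21 = 22 ≥ 3 — no move.
  11: 11 XOR 21 = 30 ≥ 11 — no move.
  15: 15 XOR 21 = 26 ≥ 15 — no move.
That gives 1 winning move.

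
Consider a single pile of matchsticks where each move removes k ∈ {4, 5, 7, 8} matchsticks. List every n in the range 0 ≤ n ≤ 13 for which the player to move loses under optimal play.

0, 1, 2, 3, 12, 13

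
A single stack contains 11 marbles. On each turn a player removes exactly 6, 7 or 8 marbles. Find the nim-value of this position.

Compute g(0), g(1), … for moves {6, 7, 8}:
k:     0  1  2  3  4  5  6  7  8  9 10 11
g(k):  0  0  0  0  0  0  1  1  1  1  1  1
So g(11) = 1.

1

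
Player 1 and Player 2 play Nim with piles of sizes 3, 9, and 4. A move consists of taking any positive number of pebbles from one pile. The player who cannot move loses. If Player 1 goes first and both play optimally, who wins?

Player 1 wins

Bitwise XOR of the heap sizes:
  0011  (3)
  1001  (9)
  0100  (4)
  ----
  1110  (14)
The nim-sum is 14 ≠ 0, so this is an N-position: the player to move can win; Player 1 has a winning move.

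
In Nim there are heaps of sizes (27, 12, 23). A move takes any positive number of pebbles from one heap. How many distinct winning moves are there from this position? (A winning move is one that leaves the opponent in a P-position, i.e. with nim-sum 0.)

Nim-sum: 27 ^ 12 ^ 23 = 0.
The nim-sum is already 0, so every move leaves a nonzero nim-sum — there are no winning moves.

0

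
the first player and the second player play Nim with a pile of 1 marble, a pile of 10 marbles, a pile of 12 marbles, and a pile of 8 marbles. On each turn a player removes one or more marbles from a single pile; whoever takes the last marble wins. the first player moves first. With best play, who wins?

Write each in binary and XOR column by column:
  0001  (1)
  1010  (10)
  1100  (12)
  1000  (8)
  ----
  1111  (15)
The nim-sum is 15 ≠ 0, so this is an N-position: the player to move can win; the first player has a winning move.

the first player wins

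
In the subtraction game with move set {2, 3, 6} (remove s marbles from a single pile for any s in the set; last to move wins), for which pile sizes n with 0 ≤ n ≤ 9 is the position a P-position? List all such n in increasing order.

0, 1, 5, 9

Compute g(0), g(1), … for moves {2, 3, 6}:
k:     0  1  2  3  4  5  6  7  8  9
g(k):  0  0  1  1  2  0  3  1  2  0
The P-positions (g = 0) in 0..9 are 0, 1, 5, 9.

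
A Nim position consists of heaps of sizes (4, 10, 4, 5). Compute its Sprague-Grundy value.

15

Compute the nim-sum pairwise:
4 XOR 10 = 14
14 XOR 4 = 10
10 XOR 5 = 15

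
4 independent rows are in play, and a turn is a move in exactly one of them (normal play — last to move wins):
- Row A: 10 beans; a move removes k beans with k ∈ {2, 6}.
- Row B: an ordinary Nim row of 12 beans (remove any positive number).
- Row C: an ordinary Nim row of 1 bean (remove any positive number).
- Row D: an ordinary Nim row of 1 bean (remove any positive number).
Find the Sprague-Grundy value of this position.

13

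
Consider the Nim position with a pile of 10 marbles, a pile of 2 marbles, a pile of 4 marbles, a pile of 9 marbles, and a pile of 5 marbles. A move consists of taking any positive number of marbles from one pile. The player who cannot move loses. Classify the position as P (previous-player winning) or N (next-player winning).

P-position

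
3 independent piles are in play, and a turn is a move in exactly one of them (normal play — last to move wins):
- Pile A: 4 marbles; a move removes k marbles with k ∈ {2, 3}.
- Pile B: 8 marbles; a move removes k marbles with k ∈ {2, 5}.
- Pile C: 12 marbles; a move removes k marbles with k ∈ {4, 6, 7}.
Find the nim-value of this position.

2

Build the Grundy sequence for pile A with g(k) = mex{g(k−s) : s ∈ {2, 3}, s ≤ k}:
k:     0  1  2  3  4
g(k):  0  0  1  1  2
So g(4) = 2.
Grundy values for pile B (subtraction set {2, 5}):
k:     0  1  2  3  4  5  6  7  8
g(k):  0  0  1  1  0  2  1  0  0
So g(8) = 0.
For pile C, compute g(0), g(1), … with moves {4, 6, 7}:
g(0) = mex{} = 0
g(1) = mex{} = 0
g(2) = mex{} = 0
g(3) = mex{} = 0
g(4) = mex{0} = 1
g(5) = mex{0} = 1
g(6) = mex{0} = 1
g(7) = mex{0} = 1
g(8) = mex{0,1} = 2
g(9) = mex{0,1} = 2
g(10) = mex{0,1} = 2
g(11) = mex{1} = 0
g(12) = mex{1,2} = 0
So g(12) = 0.
By the Sprague-Grundy theorem, the Grundy value of a sum of independent games is the XOR of the component values.
Combined value = 2 XOR 0 XOR 0 = 2.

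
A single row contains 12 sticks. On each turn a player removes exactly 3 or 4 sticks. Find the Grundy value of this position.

Grundy values for subtraction set {3, 4}:
k:     0  1  2  3  4  5  6  7  8  9 10 11 12
g(k):  0  0  0  1  1  1  2  0  0  0  1  1  1
So g(12) = 1.

1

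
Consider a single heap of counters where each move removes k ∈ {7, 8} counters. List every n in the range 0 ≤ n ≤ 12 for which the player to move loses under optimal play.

0, 1, 2, 3, 4, 5, 6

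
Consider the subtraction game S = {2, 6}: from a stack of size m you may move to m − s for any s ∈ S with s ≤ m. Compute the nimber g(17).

Compute g(0), g(1), … for moves {2, 6}:
k:     0  1  2  3  4  5  6  7  8  9 10 11 12 13 14 15 16 17
g(k):  0  0  1  1  0  0  1  1  0  0  1  1  0  0  1  1  0  0
So g(17) = 0.

0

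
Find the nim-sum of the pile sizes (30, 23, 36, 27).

Nim-sum: 30 ^ 23 ^ 36 ^ 27 = 54.

54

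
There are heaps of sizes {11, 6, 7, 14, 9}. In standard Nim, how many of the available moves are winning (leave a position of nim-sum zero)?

Nim-sum: 11 XOR 6 XOR 7 XOR 14 XOR 9 = 13.
The overall nim-sum is X = 13. A heap of size p has a winning move iff p XOR X < p (reduce it to p XOR X).
  11: 11 XOR 13 = 6 < 11 — winning move (to 6).
  6: 6 XOR 13 = 11 ≥ 6 — no move.
  7: 7 XOR 13 = 10 ≥ 7 — no move.
  14: 14 XOR 13 = 3 < 14 — winning move (to 3).
  9: 9 XOR 13 = 4 < 9 — winning move (to 4).
That gives 3 winning moves.

3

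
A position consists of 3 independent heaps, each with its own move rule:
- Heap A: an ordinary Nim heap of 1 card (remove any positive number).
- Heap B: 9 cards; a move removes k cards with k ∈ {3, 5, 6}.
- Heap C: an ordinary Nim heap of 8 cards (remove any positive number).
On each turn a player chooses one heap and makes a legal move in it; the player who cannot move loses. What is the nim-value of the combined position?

Heap A is a plain Nim heap of size 1, so its Grundy value is 1.
Build the Grundy sequence for heap B with g(k) = mex{g(k−s) : s ∈ {3, 5, 6}, s ≤ k}:
g(0) = mex{} = 0
g(1) = mex{} = 0
g(2) = mex{} = 0
g(3) = mex{0} = 1
g(4) = mex{0} = 1
g(5) = mex{0} = 1
g(6) = mex{0,1} = 2
g(7) = mex{0,1} = 2
g(8) = mex{0,1} = 2
g(9) = mex{1,2} = 0
So g(9) = 0.
Heap C is a plain Nim heap of size 8, so its Grundy value is 8.
The value of a disjunctive sum is the nim-sum of the parts.
Combined value = 1 ⊕ 0 ⊕ 8 = 9.

9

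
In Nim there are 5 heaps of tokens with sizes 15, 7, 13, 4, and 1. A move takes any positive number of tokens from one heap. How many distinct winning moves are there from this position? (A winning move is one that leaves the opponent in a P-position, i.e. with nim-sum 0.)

Nim-sum: 15 XOR 7 XOR 13 XOR 4 XOR 1 = 0.
The nim-sum is already 0, so every move leaves a nonzero nim-sum — there are no winning moves.

0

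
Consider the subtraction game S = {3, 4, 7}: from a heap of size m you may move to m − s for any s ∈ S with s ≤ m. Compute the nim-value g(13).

1

Grundy values for subtraction set {3, 4, 7}:
k:     0  1  2  3  4  5  6  7  8  9 10 11 12 13
g(k):  0  0  0  1  1  1  2  2  2  3  0  0  0  1
So g(13) = 1.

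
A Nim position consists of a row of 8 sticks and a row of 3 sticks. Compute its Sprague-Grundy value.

11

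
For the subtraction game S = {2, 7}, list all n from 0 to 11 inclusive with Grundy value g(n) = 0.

0, 1, 4, 5, 9, 10

Grundy values for subtraction set {2, 7}:
k:     0  1  2  3  4  5  6  7  8  9 10 11
g(k):  0  0  1  1  0  0  1  1  2  0  0  1
The P-positions (g = 0) in 0..11 are 0, 1, 4, 5, 9, 10.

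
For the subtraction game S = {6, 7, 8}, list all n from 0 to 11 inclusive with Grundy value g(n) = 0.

Compute g(0), g(1), … for moves {6, 7, 8}:
k:     0  1  2  3  4  5  6  7  8  9 10 11
g(k):  0  0  0  0  0  0  1  1  1  1  1  1
The P-positions (g = 0) in 0..11 are 0, 1, 2, 3, 4, 5.

0, 1, 2, 3, 4, 5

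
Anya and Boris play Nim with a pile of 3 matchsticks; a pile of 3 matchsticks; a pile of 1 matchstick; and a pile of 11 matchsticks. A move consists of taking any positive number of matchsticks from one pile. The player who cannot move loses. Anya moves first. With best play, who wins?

Write each in binary and XOR column by column:
  0011  (3)
  0011  (3)
  0001  (1)
  1011  (11)
  ----
  1010  (10)
The nim-sum is 10 ≠ 0, so this is an N-position: the player to move can win; Anya has a winning move.

Anya wins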